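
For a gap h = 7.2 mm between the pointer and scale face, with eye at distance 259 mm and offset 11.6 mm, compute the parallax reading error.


error = h * offset / d
= 7.2 * 11.6 / 259
= 0.3225

0.3225


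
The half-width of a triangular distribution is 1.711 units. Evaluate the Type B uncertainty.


u_B = half_width / sqrt(6)
u_B = 1.711 / 2.4494897
u_B = 0.6985

0.6985


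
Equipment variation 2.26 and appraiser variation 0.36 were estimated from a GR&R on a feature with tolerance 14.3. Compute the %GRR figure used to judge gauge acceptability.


GRR = sqrt(EV^2 + AV^2) = sqrt(2.26^2 + 0.36^2) = 2.288493
%GRR = GRR / tol * 100 = 2.288493 / 14.3 * 100
%GRR = 16.0034

16.0034


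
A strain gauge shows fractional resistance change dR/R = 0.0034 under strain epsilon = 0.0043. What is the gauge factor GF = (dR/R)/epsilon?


GF = (dR/R) / epsilon
= 0.0034 / 0.0043
= 0.7907

0.7907


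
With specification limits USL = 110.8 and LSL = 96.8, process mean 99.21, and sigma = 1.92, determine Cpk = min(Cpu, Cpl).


Cpu = (USL - mean) / (3*sigma) = (110.8 - 99.21) / (3*1.92) = 2.0122
Cpl = (mean - LSL) / (3*sigma) = (99.21 - 96.8) / (3*1.92) = 0.4184
Cpk = min(Cpu, Cpl) = 0.4184

0.4184


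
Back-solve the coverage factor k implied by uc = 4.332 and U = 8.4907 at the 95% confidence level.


k = U / uc
k = 8.4907 / 4.332
k = 1.96

1.96


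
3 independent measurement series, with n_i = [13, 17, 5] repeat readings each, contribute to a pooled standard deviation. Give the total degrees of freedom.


nu = sum_i (n_i - 1)
nu = ((13 - 1) + (17 - 1) + (5 - 1))
nu = 12 + 16 + 4
nu = 32

32


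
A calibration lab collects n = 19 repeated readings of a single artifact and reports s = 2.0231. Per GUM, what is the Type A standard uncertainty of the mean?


u_A = s / sqrt(n)
u_A = 2.0231 / sqrt(19)
u_A = 2.0231 / 4.3588989
u_A = 0.4641

0.4641


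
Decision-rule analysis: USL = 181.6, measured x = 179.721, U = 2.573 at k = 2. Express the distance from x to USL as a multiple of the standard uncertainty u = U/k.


u = U / k = 2.573 / 2 = 1.2865
margin = |USL - x| = |181.6 - 179.721| = 1.879
z = margin / u = 1.879 / 1.2865
z = 1.4606

1.4606


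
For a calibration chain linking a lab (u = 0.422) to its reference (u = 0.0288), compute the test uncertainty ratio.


TUR = u_lab / u_ref
= 0.422 / 0.0288
= 14.6528

14.6528


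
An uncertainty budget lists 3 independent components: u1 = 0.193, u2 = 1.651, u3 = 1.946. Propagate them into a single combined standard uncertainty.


uc = sqrt(0.193^2 + 1.651^2 + 1.946^2)
uc = sqrt(6.549966)
uc = 2.5593

2.5593


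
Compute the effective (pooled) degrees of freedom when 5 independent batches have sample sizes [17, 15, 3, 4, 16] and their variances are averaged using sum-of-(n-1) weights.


nu = sum_i (n_i - 1)
nu = ((17 - 1) + (15 - 1) + (3 - 1) + (4 - 1) + (16 - 1))
nu = 16 + 14 + 2 + 3 + 15
nu = 50

50


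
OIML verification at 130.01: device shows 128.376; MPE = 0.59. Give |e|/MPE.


e = indication - reference = 128.376 - 130.01 = -1.6340
|e| = 1.6340
ratio = |e| / MPE = 1.6340 / 0.59
ratio = 2.7695

2.7695


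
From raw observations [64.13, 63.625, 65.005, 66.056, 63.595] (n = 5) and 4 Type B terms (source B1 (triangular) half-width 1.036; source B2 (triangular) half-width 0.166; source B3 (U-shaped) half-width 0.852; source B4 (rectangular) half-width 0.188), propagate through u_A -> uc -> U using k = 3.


mean = (64.13 + 63.625 + 65.005 + 66.056 + 63.595) / 5 = 64.4822
s = sqrt(sum((x - mean)^2)/(n-1)) = 1.0483471
u_A = s / sqrt(n) = 1.0483471 / sqrt(5) = 0.46883508
u_B1 = 1.036 / sqrt(6) = 0.42294523
u_B2 = 0.166 / sqrt(6) = 0.067769216
u_B3 = 0.852 / sqrt(2) = 0.60245498
u_B4 = 0.188 / sqrt(3) = 0.10854185
uc = sqrt(0.46883508^2 + 0.42294523^2 + 0.067769216^2 + 0.60245498^2 + 0.10854185^2) = 0.88205159
U = k * uc = 3 * 0.88205159
U = 2.6462

2.6462


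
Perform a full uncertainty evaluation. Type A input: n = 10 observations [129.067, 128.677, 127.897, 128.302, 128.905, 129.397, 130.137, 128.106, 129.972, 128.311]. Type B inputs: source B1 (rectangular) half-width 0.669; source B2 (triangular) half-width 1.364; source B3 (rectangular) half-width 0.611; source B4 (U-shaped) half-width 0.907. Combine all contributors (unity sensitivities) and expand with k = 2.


mean = (129.067 + 128.677 + 127.897 + 128.302 + 128.905 + 129.397 + 130.137 + 128.106 + 129.972 + 128.311) / 10 = 128.8771
s = sqrt(sum((x - mean)^2)/(n-1)) = 0.77026193
u_A = s / sqrt(n) = 0.77026193 / sqrt(10) = 0.24357821
u_B1 = 0.669 / sqrt(3) = 0.38624733
u_B2 = 1.364 / sqrt(6) = 0.55685067
u_B3 = 0.611 / sqrt(3) = 0.35276101
u_B4 = 0.907 / sqrt(2) = 0.64134585
uc = sqrt(0.24357821^2 + 0.38624733^2 + 0.55685067^2 + 0.35276101^2 + 0.64134585^2) = 1.0268227
U = k * uc = 2 * 1.0268227
U = 2.0536

2.0536


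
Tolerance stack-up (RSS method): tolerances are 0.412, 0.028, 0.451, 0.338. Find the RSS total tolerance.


RSS = sqrt(0.412^2 + 0.028^2 + 0.451^2 + 0.338^2)
= sqrt(0.488173)
= 0.6987

0.6987


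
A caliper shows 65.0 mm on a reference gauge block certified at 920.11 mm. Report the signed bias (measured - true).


Systematic error = measured - true
= 65.0 - 920.11
= -855.1100

-855.1100


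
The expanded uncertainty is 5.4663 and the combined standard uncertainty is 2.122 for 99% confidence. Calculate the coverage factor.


k = U / uc
k = 5.4663 / 2.122
k = 2.576

2.576


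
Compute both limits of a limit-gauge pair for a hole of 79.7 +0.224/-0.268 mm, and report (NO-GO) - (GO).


GO = nominal - lower_tol (smallest hole = maximum material condition)
GO = 79.7 - 0.268 = 79.432
NO-GO = nominal + upper_tol (largest hole = least material condition)
NO-GO = 79.7 + 0.224 = 79.924
spread = NO-GO - GO = 79.924 - 79.432 = 0.4920

0.4920


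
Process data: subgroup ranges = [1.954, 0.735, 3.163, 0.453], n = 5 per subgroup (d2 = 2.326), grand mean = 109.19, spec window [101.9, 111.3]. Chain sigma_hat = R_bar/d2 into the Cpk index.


R_bar = (1.954 + 0.735 + 3.163 + 0.453) / 4 = 1.57625
sigma = R_bar / d2 = 1.57625 / 2.326 = 0.67766552
Cp = (USL - LSL)/(6*sigma) = (111.3 - 101.9)/(6*0.67766552) = 2.3119
Cpu = (111.3 - 109.19)/(3*0.67766552) = 1.0379
Cpl = (109.19 - 101.9)/(3*0.67766552) = 3.5858
Cpk = min(Cpu, Cpl) = 1.0379

1.0379


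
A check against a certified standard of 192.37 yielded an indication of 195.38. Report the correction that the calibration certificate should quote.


Correction = standard - reading
= 192.37 - 195.38
= -3.0100

-3.0100


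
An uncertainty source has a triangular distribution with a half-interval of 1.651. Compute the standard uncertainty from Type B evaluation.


u_B = half_width / sqrt(6)
u_B = 1.651 / 2.4494897
u_B = 0.6740

0.6740


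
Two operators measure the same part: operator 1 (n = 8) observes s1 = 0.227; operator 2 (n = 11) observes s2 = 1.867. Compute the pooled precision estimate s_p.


s_p = sqrt(((n1-1)*s1^2 + (n2-1)*s2^2) / (n1+n2-2))
numerator = (8-1)*0.227^2 + (11-1)*1.867^2 = 0.360703 + 34.85689 = 35.217593
denominator = 8 + 11 - 2 = 17
s_p^2 = 35.217593 / 17 = 2.0716231
s_p = sqrt(2.0716231) = 1.4393

1.4393


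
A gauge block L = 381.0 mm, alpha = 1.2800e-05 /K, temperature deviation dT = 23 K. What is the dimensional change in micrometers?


dL = L * alpha * dT
= 381.0 * 1.2800e-05 * 23
= 0.1121664 mm
dL_um = 0.1121664 * 1000 = 112.1664 um

112.1664


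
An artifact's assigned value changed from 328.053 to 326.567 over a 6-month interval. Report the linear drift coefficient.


rate = (v2 - v1) / months
= (326.567 - 328.053) / 6
= -1.4860 / 6
= -0.2477

-0.2477


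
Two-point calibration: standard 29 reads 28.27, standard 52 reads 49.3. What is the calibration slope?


slope = (y2 - y1) / (x2 - x1)
= (49.3 - 28.27) / (52 - 29)
= 21.0300 / 23
= 0.9143

0.9143


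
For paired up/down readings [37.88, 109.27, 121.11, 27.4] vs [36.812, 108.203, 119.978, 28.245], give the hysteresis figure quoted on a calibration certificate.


|37.88 - 36.812| = 1.0680
|109.27 - 108.203| = 1.0670
|121.11 - 119.978| = 1.1320
|27.4 - 28.245| = 0.8450
hysteresis = max(diffs) = 1.1320

1.1320


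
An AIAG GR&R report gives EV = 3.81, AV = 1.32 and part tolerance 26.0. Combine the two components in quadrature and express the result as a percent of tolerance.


GRR = sqrt(EV^2 + AV^2) = sqrt(3.81^2 + 1.32^2) = 4.032183
%GRR = GRR / tol * 100 = 4.032183 / 26.0 * 100
%GRR = 15.5084

15.5084


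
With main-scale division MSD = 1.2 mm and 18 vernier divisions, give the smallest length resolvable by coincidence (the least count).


LC = MSD / n_div
= 1.2 / 18
= 0.0667

0.0667


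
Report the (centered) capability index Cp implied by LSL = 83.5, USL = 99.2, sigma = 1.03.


Cp = (USL - LSL) / (6 * sigma)
= (99.2 - 83.5) / (6 * 1.03)
= 15.7000 / 6.1800
= 2.5405

2.5405


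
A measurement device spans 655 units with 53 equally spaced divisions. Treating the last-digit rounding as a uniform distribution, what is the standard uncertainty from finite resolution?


resolution = range / divisions
resolution = 655 / 53 = 12.358491
u_res = resolution / (2*sqrt(3))
u_res = 12.358491 / 3.4641016
u_res = 3.5676

3.5676


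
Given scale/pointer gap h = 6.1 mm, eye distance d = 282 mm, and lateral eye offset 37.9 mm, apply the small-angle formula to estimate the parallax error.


error = h * offset / d
= 6.1 * 37.9 / 282
= 0.8198

0.8198


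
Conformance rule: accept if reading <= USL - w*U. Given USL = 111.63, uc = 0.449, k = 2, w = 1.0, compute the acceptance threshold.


U = k * uc = 2 * 0.449 = 0.898
guard band g = w * U = 1.0 * 0.898 = 0.898
AL = USL - g = 111.63 - 0.898
AL = 110.7320

110.7320


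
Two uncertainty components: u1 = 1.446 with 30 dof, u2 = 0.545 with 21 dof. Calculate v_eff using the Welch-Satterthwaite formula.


uc = sqrt(u1^2 + u2^2) = sqrt(1.446^2 + 0.545^2) = 1.5452964
v_eff = uc^4 / (u1^4/v1 + u2^4/v2)
= 1.5452964^4 / (1.446^4/30 + 0.545^4/21)
= 5.702262 / 0.14993213
v_eff = 38.0323

38.0323


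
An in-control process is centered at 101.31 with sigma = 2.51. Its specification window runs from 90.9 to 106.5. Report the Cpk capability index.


Cpu = (USL - mean) / (3*sigma) = (106.5 - 101.31) / (3*2.51) = 0.6892
Cpl = (mean - LSL) / (3*sigma) = (101.31 - 90.9) / (3*2.51) = 1.3825
Cpk = min(Cpu, Cpl) = 0.6892

0.6892


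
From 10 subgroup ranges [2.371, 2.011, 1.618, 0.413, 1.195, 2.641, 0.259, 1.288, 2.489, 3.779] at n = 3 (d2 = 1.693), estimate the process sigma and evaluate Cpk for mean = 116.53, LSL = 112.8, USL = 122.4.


R_bar = (2.371 + 2.011 + 1.618 + 0.413 + 1.195 + 2.641 + 0.259 + 1.288 + 2.489 + 3.779) / 10 = 1.8064
sigma = R_bar / d2 = 1.8064 / 1.693 = 1.0669817
Cp = (USL - LSL)/(6*sigma) = (122.4 - 112.8)/(6*1.0669817) = 1.4996
Cpu = (122.4 - 116.53)/(3*1.0669817) = 1.8338
Cpl = (116.53 - 112.8)/(3*1.0669817) = 1.1653
Cpk = min(Cpu, Cpl) = 1.1653

1.1653


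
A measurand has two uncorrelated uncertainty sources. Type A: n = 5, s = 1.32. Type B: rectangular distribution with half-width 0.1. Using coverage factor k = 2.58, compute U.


u_A = s / sqrt(n) = 1.32 / sqrt(5) = 0.59032195
u_B = half_width / sqrt(3) = 0.1 / sqrt(3) = 0.057735027
uc = sqrt(u_A^2 + u_B^2) = sqrt(0.59032195^2 + 0.057735027^2) = 0.59313855
U = k * uc = 2.58 * 0.59313855
U = 1.5303

1.5303


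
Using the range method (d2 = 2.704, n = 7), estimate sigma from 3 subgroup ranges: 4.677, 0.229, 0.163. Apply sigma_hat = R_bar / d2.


R_bar = (4.677 + 0.229 + 0.163) / 3
R_bar = 5.069 / 3 = 1.6896667
sigma_hat = R_bar / d2 = 1.6896667 / 2.704 = 0.6249

0.6249


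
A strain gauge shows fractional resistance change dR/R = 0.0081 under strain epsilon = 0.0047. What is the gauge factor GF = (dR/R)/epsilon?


GF = (dR/R) / epsilon
= 0.0081 / 0.0047
= 1.7234

1.7234


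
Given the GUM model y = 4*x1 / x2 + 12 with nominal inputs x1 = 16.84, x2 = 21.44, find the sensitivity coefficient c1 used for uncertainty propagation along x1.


y = 4*x1 / x2 + 12
dy/dx1 = 4/x2
Evaluate at x2 = 21.44: c1 = 4 / 21.44
c1 = 0.1866

0.1866


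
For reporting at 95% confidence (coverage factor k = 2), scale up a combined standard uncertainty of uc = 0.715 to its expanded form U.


U = k * uc
U = 2 * 0.715
U = 1.4300

1.4300


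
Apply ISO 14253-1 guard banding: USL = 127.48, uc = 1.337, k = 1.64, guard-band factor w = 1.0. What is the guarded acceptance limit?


U = k * uc = 1.64 * 1.337 = 2.19268
guard band g = w * U = 1.0 * 2.19268 = 2.19268
AL = USL - g = 127.48 - 2.19268
AL = 125.2873

125.2873


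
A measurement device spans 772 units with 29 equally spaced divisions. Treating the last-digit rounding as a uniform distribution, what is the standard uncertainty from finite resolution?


resolution = range / divisions
resolution = 772 / 29 = 26.62069
u_res = resolution / (2*sqrt(3))
u_res = 26.62069 / 3.4641016
u_res = 7.6847

7.6847


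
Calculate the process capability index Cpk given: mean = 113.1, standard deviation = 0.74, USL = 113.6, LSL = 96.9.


Cpu = (USL - mean) / (3*sigma) = (113.6 - 113.1) / (3*0.74) = 0.2252
Cpl = (mean - LSL) / (3*sigma) = (113.1 - 96.9) / (3*0.74) = 7.2973
Cpk = min(Cpu, Cpl) = 0.2252

0.2252


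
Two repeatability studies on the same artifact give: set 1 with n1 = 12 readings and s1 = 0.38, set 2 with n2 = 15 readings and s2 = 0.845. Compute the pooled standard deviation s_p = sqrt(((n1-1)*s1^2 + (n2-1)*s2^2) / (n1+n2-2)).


s_p = sqrt(((n1-1)*s1^2 + (n2-1)*s2^2) / (n1+n2-2))
numerator = (12-1)*0.38^2 + (15-1)*0.845^2 = 1.5884 + 9.99635 = 11.58475
denominator = 12 + 15 - 2 = 25
s_p^2 = 11.58475 / 25 = 0.46339
s_p = sqrt(0.46339) = 0.6807

0.6807


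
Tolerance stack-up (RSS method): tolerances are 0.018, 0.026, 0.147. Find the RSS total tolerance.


RSS = sqrt(0.018^2 + 0.026^2 + 0.147^2)
= sqrt(0.022609)
= 0.1504

0.1504


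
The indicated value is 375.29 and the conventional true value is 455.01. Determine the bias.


Systematic error = measured - true
= 375.29 - 455.01
= -79.7200

-79.7200


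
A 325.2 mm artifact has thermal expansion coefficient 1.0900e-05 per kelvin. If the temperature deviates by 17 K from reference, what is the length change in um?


dL = L * alpha * dT
= 325.2 * 1.0900e-05 * 17
= 0.0602596 mm
dL_um = 0.0602596 * 1000 = 60.2596 um

60.2596


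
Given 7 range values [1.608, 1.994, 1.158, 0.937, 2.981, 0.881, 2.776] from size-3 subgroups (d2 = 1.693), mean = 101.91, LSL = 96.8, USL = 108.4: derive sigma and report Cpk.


R_bar = (1.608 + 1.994 + 1.158 + 0.937 + 2.981 + 0.881 + 2.776) / 7 = 1.7621429
sigma = R_bar / d2 = 1.7621429 / 1.693 = 1.0408405
Cp = (USL - LSL)/(6*sigma) = (108.4 - 96.8)/(6*1.0408405) = 1.8575
Cpu = (108.4 - 101.91)/(3*1.0408405) = 2.0784
Cpl = (101.91 - 96.8)/(3*1.0408405) = 1.6365
Cpk = min(Cpu, Cpl) = 1.6365

1.6365


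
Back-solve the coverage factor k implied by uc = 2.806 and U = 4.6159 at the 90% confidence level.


k = U / uc
k = 4.6159 / 2.806
k = 1.645

1.645


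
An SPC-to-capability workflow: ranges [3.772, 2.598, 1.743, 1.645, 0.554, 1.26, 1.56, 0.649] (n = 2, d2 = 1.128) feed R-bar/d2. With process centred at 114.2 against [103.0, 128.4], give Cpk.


R_bar = (3.772 + 2.598 + 1.743 + 1.645 + 0.554 + 1.26 + 1.56 + 0.649) / 8 = 1.722625
sigma = R_bar / d2 = 1.722625 / 1.128 = 1.5271498
Cp = (USL - LSL)/(6*sigma) = (128.4 - 103.0)/(6*1.5271498) = 2.7720
Cpu = (128.4 - 114.2)/(3*1.5271498) = 3.0995
Cpl = (114.2 - 103.0)/(3*1.5271498) = 2.4446
Cpk = min(Cpu, Cpl) = 2.4446

2.4446


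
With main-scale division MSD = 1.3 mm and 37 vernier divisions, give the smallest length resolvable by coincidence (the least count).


LC = MSD / n_div
= 1.3 / 37
= 0.0351

0.0351


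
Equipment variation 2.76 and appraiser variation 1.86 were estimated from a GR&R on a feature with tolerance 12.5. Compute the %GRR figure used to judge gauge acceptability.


GRR = sqrt(EV^2 + AV^2) = sqrt(2.76^2 + 1.86^2) = 3.3282428
%GRR = GRR / tol * 100 = 3.3282428 / 12.5 * 100
%GRR = 26.6259

26.6259


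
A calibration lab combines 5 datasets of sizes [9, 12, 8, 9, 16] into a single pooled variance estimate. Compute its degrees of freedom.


nu = sum_i (n_i - 1)
nu = ((9 - 1) + (12 - 1) + (8 - 1) + (9 - 1) + (16 - 1))
nu = 8 + 11 + 7 + 8 + 15
nu = 49

49


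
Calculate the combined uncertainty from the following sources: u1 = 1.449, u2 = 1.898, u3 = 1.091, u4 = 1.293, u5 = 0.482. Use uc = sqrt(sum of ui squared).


uc = sqrt(1.449^2 + 1.898^2 + 1.091^2 + 1.293^2 + 0.482^2)
uc = sqrt(8.796459)
uc = 2.9659

2.9659


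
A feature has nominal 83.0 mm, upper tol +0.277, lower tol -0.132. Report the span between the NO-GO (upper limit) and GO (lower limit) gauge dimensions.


GO = nominal - lower_tol (smallest hole = maximum material condition)
GO = 83.0 - 0.132 = 82.868
NO-GO = nominal + upper_tol (largest hole = least material condition)
NO-GO = 83.0 + 0.277 = 83.277
spread = NO-GO - GO = 83.277 - 82.868 = 0.4090

0.4090


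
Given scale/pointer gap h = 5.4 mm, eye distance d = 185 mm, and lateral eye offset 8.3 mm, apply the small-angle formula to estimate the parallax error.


error = h * offset / d
= 5.4 * 8.3 / 185
= 0.2423

0.2423


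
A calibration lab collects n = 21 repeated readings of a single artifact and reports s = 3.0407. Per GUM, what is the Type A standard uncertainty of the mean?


u_A = s / sqrt(n)
u_A = 3.0407 / sqrt(21)
u_A = 3.0407 / 4.5825757
u_A = 0.6635

0.6635


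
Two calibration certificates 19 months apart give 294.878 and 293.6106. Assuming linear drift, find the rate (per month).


rate = (v2 - v1) / months
= (293.6106 - 294.878) / 19
= -1.2674 / 19
= -0.0667

-0.0667


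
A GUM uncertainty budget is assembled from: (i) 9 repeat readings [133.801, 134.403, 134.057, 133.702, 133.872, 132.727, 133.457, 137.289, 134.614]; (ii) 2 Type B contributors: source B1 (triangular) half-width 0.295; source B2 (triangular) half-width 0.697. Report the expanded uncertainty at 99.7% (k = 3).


mean = (133.801 + 134.403 + 134.057 + 133.702 + 133.872 + 132.727 + 133.457 + 137.289 + 134.614) / 9 = 134.2135556
s = sqrt(sum((x - mean)^2)/(n-1)) = 1.2752396
u_A = s / sqrt(n) = 1.2752396 / sqrt(9) = 0.42507987
u_B1 = 0.295 / sqrt(6) = 0.12043325
u_B2 = 0.697 / sqrt(6) = 0.28454906
uc = sqrt(0.42507987^2 + 0.12043325^2 + 0.28454906^2) = 0.52551425
U = k * uc = 3 * 0.52551425
U = 1.5765

1.5765


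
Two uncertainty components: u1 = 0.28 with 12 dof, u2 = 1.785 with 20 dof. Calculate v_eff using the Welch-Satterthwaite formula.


uc = sqrt(u1^2 + u2^2) = sqrt(0.28^2 + 1.785^2) = 1.8068273
v_eff = uc^4 / (u1^4/v1 + u2^4/v2)
= 1.8068273^4 / (0.28^4/12 + 1.785^4/20)
= 10.657776 / 0.5081137
v_eff = 20.9752

20.9752


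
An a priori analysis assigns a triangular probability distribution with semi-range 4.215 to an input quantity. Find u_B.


u_B = half_width / sqrt(6)
u_B = 4.215 / 2.4494897
u_B = 1.7208

1.7208


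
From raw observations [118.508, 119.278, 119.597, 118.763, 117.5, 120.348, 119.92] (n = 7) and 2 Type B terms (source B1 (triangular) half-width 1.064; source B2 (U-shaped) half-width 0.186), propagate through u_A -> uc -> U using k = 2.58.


mean = (118.508 + 119.278 + 119.597 + 118.763 + 117.5 + 120.348 + 119.92) / 7 = 119.1305714
s = sqrt(sum((x - mean)^2)/(n-1)) = 0.95969507
u_A = s / sqrt(n) = 0.95969507 / sqrt(7) = 0.36273064
u_B1 = 1.064 / sqrt(6) = 0.43437618
u_B2 = 0.186 / sqrt(2) = 0.13152186
uc = sqrt(0.36273064^2 + 0.43437618^2 + 0.13152186^2) = 0.58099413
U = k * uc = 2.58 * 0.58099413
U = 1.4990

1.4990


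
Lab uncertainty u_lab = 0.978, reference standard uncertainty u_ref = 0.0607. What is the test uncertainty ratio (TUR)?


TUR = u_lab / u_ref
= 0.978 / 0.0607
= 16.1120

16.1120


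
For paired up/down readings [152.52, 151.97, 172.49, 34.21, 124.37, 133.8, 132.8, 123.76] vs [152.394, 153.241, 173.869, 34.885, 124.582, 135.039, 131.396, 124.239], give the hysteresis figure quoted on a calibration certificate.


|152.52 - 152.394| = 0.1260
|151.97 - 153.241| = 1.2710
|172.49 - 173.869| = 1.3790
|34.21 - 34.885| = 0.6750
|124.37 - 124.582| = 0.2120
|133.8 - 135.039| = 1.2390
|132.8 - 131.396| = 1.4040
|123.76 - 124.239| = 0.4790
hysteresis = max(diffs) = 1.4040

1.4040


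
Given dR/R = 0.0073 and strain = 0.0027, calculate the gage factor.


GF = (dR/R) / epsilon
= 0.0073 / 0.0027
= 2.7037

2.7037


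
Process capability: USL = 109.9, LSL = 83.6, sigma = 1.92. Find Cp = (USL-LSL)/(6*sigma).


Cp = (USL - LSL) / (6 * sigma)
= (109.9 - 83.6) / (6 * 1.92)
= 26.3000 / 11.5200
= 2.2830

2.2830


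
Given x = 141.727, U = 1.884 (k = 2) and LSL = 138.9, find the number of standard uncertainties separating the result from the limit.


u = U / k = 1.884 / 2 = 0.942
margin = |LSL - x| = |138.9 - 141.727| = 2.827
z = margin / u = 2.827 / 0.942
z = 3.0011

3.0011


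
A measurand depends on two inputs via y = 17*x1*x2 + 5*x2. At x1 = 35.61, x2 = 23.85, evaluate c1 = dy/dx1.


y = 17*x1*x2 + 5*x2
dy/dx1 = 17*x2
Evaluate at x2 = 23.85: c1 = 17 * 23.85
c1 = 405.4500

405.4500


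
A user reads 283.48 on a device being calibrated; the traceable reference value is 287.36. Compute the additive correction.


Correction = standard - reading
= 287.36 - 283.48
= 3.8800

3.8800


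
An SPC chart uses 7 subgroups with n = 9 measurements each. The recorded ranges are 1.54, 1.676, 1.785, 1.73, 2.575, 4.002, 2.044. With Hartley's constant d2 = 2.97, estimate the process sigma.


R_bar = (1.54 + 1.676 + 1.785 + 1.73 + 2.575 + 4.002 + 2.044) / 7
R_bar = 15.352 / 7 = 2.1931429
sigma_hat = R_bar / d2 = 2.1931429 / 2.97 = 0.7384

0.7384


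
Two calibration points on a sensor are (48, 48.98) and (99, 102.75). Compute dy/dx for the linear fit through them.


slope = (y2 - y1) / (x2 - x1)
= (102.75 - 48.98) / (99 - 48)
= 53.7700 / 51
= 1.0543

1.0543


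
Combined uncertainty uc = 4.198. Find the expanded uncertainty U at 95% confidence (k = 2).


U = k * uc
U = 2 * 4.198
U = 8.3960

8.3960


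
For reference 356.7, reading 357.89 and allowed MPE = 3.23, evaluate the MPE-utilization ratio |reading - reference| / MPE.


e = indication - reference = 357.89 - 356.7 = 1.1900
|e| = 1.1900
ratio = |e| / MPE = 1.1900 / 3.23
ratio = 0.3684

0.3684


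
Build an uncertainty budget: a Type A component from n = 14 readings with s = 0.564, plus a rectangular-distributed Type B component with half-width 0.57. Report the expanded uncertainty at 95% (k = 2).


u_A = s / sqrt(n) = 0.564 / sqrt(14) = 0.15073534
u_B = half_width / sqrt(3) = 0.57 / sqrt(3) = 0.32908965
uc = sqrt(u_A^2 + u_B^2) = sqrt(0.15073534^2 + 0.32908965^2) = 0.36196842
U = k * uc = 2 * 0.36196842
U = 0.7239

0.7239


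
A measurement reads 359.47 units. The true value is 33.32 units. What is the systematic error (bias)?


Systematic error = measured - true
= 359.47 - 33.32
= 326.1500

326.1500


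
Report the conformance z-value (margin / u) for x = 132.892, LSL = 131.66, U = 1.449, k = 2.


u = U / k = 1.449 / 2 = 0.7245
margin = |LSL - x| = |131.66 - 132.892| = 1.232
z = margin / u = 1.232 / 0.7245
z = 1.7005

1.7005


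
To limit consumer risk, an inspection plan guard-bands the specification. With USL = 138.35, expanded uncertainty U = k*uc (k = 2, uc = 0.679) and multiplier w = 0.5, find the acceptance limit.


U = k * uc = 2 * 0.679 = 1.358
guard band g = w * U = 0.5 * 1.358 = 0.679
AL = USL - g = 138.35 - 0.679
AL = 137.6710

137.6710


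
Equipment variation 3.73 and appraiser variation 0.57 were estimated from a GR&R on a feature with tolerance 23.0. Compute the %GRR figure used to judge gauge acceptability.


GRR = sqrt(EV^2 + AV^2) = sqrt(3.73^2 + 0.57^2) = 3.7733009
%GRR = GRR / tol * 100 = 3.7733009 / 23.0 * 100
%GRR = 16.4057

16.4057


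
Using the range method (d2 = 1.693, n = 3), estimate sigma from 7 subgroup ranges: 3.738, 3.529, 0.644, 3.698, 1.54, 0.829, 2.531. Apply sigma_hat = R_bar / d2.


R_bar = (3.738 + 3.529 + 0.644 + 3.698 + 1.54 + 0.829 + 2.531) / 7
R_bar = 16.509 / 7 = 2.3584286
sigma_hat = R_bar / d2 = 2.3584286 / 1.693 = 1.3930

1.3930


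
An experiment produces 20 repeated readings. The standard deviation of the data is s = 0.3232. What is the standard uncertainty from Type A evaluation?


u_A = s / sqrt(n)
u_A = 0.3232 / sqrt(20)
u_A = 0.3232 / 4.472136
u_A = 0.0723

0.0723


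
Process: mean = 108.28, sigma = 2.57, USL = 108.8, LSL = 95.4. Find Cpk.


Cpu = (USL - mean) / (3*sigma) = (108.8 - 108.28) / (3*2.57) = 0.0674
Cpl = (mean - LSL) / (3*sigma) = (108.28 - 95.4) / (3*2.57) = 1.6706
Cpk = min(Cpu, Cpl) = 0.0674

0.0674


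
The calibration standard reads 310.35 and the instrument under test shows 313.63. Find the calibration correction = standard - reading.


Correction = standard - reading
= 310.35 - 313.63
= -3.2800

-3.2800


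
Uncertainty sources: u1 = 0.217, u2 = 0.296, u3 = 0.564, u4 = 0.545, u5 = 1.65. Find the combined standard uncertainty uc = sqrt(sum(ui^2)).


uc = sqrt(0.217^2 + 0.296^2 + 0.564^2 + 0.545^2 + 1.65^2)
uc = sqrt(3.472326)
uc = 1.8634

1.8634


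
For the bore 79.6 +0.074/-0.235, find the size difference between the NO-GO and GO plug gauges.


GO = nominal - lower_tol (smallest hole = maximum material condition)
GO = 79.6 - 0.235 = 79.365
NO-GO = nominal + upper_tol (largest hole = least material condition)
NO-GO = 79.6 + 0.074 = 79.674
spread = NO-GO - GO = 79.674 - 79.365 = 0.3090

0.3090


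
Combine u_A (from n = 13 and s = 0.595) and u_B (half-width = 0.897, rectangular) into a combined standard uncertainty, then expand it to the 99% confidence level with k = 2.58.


u_A = s / sqrt(n) = 0.595 / sqrt(13) = 0.16502331
u_B = half_width / sqrt(3) = 0.897 / sqrt(3) = 0.51788319
uc = sqrt(u_A^2 + u_B^2) = sqrt(0.16502331^2 + 0.51788319^2) = 0.54353996
U = k * uc = 2.58 * 0.54353996
U = 1.4023

1.4023


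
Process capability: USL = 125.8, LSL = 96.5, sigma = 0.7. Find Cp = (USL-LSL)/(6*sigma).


Cp = (USL - LSL) / (6 * sigma)
= (125.8 - 96.5) / (6 * 0.7)
= 29.3000 / 4.2000
= 6.9762

6.9762


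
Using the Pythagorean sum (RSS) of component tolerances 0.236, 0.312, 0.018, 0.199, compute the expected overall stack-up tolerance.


RSS = sqrt(0.236^2 + 0.312^2 + 0.018^2 + 0.199^2)
= sqrt(0.192965)
= 0.4393

0.4393


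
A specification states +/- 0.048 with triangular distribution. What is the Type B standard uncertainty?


u_B = half_width / sqrt(6)
u_B = 0.048 / 2.4494897
u_B = 0.0196

0.0196


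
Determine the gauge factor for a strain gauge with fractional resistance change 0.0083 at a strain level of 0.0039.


GF = (dR/R) / epsilon
= 0.0083 / 0.0039
= 2.1282

2.1282


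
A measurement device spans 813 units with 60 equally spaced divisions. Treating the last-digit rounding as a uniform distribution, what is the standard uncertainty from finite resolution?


resolution = range / divisions
resolution = 813 / 60 = 13.55
u_res = resolution / (2*sqrt(3))
u_res = 13.55 / 3.4641016
u_res = 3.9115

3.9115


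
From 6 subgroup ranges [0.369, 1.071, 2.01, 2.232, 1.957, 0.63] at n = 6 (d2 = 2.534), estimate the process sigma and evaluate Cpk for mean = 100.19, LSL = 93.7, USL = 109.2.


R_bar = (0.369 + 1.071 + 2.01 + 2.232 + 1.957 + 0.63) / 6 = 1.3781667
sigma = R_bar / d2 = 1.3781667 / 2.534 = 0.54387005
Cp = (USL - LSL)/(6*sigma) = (109.2 - 93.7)/(6*0.54387005) = 4.7499
Cpu = (109.2 - 100.19)/(3*0.54387005) = 5.5222
Cpl = (100.19 - 93.7)/(3*0.54387005) = 3.9777
Cpk = min(Cpu, Cpl) = 3.9777

3.9777


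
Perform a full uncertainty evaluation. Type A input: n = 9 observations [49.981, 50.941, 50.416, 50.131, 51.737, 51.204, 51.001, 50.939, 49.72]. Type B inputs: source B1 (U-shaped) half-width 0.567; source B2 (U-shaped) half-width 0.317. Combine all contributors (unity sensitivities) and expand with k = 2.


mean = (49.981 + 50.941 + 50.416 + 50.131 + 51.737 + 51.204 + 51.001 + 50.939 + 49.72) / 9 = 50.67444444
s = sqrt(sum((x - mean)^2)/(n-1)) = 0.65298241
u_A = s / sqrt(n) = 0.65298241 / sqrt(9) = 0.2176608
u_B1 = 0.567 / sqrt(2) = 0.40092954
u_B2 = 0.317 / sqrt(2) = 0.22415285
uc = sqrt(0.2176608^2 + 0.40092954^2 + 0.22415285^2) = 0.50829639
U = k * uc = 2 * 0.50829639
U = 1.0166

1.0166


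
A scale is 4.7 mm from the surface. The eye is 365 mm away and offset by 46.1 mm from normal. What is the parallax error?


error = h * offset / d
= 4.7 * 46.1 / 365
= 0.5936

0.5936


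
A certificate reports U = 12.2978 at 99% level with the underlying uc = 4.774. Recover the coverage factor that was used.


k = U / uc
k = 12.2978 / 4.774
k = 2.576

2.576


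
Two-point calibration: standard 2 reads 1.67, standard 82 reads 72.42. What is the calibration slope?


slope = (y2 - y1) / (x2 - x1)
= (72.42 - 1.67) / (82 - 2)
= 70.7500 / 80
= 0.8844

0.8844


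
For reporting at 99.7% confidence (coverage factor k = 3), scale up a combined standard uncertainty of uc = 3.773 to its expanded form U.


U = k * uc
U = 3 * 3.773
U = 11.3190

11.3190


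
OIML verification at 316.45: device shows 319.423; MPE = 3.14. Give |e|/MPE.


e = indication - reference = 319.423 - 316.45 = 2.9730
|e| = 2.9730
ratio = |e| / MPE = 2.9730 / 3.14
ratio = 0.9468

0.9468


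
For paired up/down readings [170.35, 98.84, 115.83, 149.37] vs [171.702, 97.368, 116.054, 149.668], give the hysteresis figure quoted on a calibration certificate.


|170.35 - 171.702| = 1.3520
|98.84 - 97.368| = 1.4720
|115.83 - 116.054| = 0.2240
|149.37 - 149.668| = 0.2980
hysteresis = max(diffs) = 1.4720

1.4720


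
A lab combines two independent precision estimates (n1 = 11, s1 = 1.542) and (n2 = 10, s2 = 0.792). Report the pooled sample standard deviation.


s_p = sqrt(((n1-1)*s1^2 + (n2-1)*s2^2) / (n1+n2-2))
numerator = (11-1)*1.542^2 + (10-1)*0.792^2 = 23.77764 + 5.645376 = 29.423016
denominator = 11 + 10 - 2 = 19
s_p^2 = 29.423016 / 19 = 1.5485798
s_p = sqrt(1.5485798) = 1.2444

1.2444


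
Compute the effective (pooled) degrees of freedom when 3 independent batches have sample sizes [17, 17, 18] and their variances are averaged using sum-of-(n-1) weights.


nu = sum_i (n_i - 1)
nu = ((17 - 1) + (17 - 1) + (18 - 1))
nu = 16 + 16 + 17
nu = 49

49


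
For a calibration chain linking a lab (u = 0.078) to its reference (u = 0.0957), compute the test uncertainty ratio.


TUR = u_lab / u_ref
= 0.078 / 0.0957
= 0.8150

0.8150


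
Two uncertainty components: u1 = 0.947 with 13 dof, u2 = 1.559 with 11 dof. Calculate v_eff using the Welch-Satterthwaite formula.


uc = sqrt(u1^2 + u2^2) = sqrt(0.947^2 + 1.559^2) = 1.8240861
v_eff = uc^4 / (u1^4/v1 + u2^4/v2)
= 1.8240861^4 / (0.947^4/13 + 1.559^4/11)
= 11.070859 / 0.59888827
v_eff = 18.4857

18.4857


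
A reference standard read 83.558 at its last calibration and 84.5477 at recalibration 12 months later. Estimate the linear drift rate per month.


rate = (v2 - v1) / months
= (84.5477 - 83.558) / 12
= 0.9897 / 12
= 0.0825

0.0825


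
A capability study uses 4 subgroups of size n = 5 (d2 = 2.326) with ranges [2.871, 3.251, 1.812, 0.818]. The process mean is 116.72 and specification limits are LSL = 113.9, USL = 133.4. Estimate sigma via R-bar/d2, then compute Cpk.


R_bar = (2.871 + 3.251 + 1.812 + 0.818) / 4 = 2.188
sigma = R_bar / d2 = 2.188 / 2.326 = 0.94067068
Cp = (USL - LSL)/(6*sigma) = (133.4 - 113.9)/(6*0.94067068) = 3.4550
Cpu = (133.4 - 116.72)/(3*0.94067068) = 5.9107
Cpl = (116.72 - 113.9)/(3*0.94067068) = 0.9993
Cpk = min(Cpu, Cpl) = 0.9993

0.9993


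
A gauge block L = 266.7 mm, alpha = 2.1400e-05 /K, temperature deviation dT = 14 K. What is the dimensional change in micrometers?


dL = L * alpha * dT
= 266.7 * 2.1400e-05 * 14
= 0.0799033 mm
dL_um = 0.0799033 * 1000 = 79.9033 um

79.9033


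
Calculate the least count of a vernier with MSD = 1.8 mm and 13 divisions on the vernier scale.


LC = MSD / n_div
= 1.8 / 13
= 0.1385

0.1385


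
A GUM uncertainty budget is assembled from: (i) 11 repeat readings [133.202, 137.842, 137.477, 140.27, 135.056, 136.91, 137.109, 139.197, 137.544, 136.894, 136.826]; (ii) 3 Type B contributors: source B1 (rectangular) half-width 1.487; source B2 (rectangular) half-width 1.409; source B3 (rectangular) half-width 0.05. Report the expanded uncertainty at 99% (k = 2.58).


mean = (133.202 + 137.842 + 137.477 + 140.27 + 135.056 + 136.91 + 137.109 + 139.197 + 137.544 + 136.894 + 136.826) / 11 = 137.1206364
s = sqrt(sum((x - mean)^2)/(n-1)) = 1.867016
u_A = s / sqrt(n) = 1.867016 / sqrt(11) = 0.5629265
u_B1 = 1.487 / sqrt(3) = 0.85851985
u_B2 = 1.409 / sqrt(3) = 0.81348653
u_B3 = 0.05 / sqrt(3) = 0.028867513
uc = sqrt(0.5629265^2 + 0.85851985^2 + 0.81348653^2 + 0.028867513^2) = 1.3101665
U = k * uc = 2.58 * 1.3101665
U = 3.3802

3.3802


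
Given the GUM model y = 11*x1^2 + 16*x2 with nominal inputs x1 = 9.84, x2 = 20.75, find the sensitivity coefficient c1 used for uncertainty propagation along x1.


y = 11*x1^2 + 16*x2
dy/dx1 = 2*11*x1
Evaluate at x1 = 9.84: c1 = 22 * 9.84
c1 = 216.4800

216.4800


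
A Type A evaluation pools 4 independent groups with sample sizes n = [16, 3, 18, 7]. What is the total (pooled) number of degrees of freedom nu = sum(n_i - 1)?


nu = sum_i (n_i - 1)
nu = ((16 - 1) + (3 - 1) + (18 - 1) + (7 - 1))
nu = 15 + 2 + 17 + 6
nu = 40

40


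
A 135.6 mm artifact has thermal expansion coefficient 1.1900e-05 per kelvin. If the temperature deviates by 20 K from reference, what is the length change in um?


dL = L * alpha * dT
= 135.6 * 1.1900e-05 * 20
= 0.0322728 mm
dL_um = 0.0322728 * 1000 = 32.2728 um

32.2728


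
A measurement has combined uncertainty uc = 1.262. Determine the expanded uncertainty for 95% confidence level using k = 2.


U = k * uc
U = 2 * 1.262
U = 2.5240

2.5240


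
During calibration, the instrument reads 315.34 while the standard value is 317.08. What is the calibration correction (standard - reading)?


Correction = standard - reading
= 317.08 - 315.34
= 1.7400

1.7400


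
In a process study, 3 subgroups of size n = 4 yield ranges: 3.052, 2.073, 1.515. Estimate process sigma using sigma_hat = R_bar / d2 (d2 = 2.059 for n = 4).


R_bar = (3.052 + 2.073 + 1.515) / 3
R_bar = 6.64 / 3 = 2.2133333
sigma_hat = R_bar / d2 = 2.2133333 / 2.059 = 1.0750

1.0750


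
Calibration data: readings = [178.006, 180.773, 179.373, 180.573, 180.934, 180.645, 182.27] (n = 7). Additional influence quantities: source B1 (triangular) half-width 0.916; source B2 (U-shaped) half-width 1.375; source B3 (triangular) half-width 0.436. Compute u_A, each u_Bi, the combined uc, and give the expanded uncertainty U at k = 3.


mean = (178.006 + 180.773 + 179.373 + 180.573 + 180.934 + 180.645 + 182.27) / 7 = 180.3677143
s = sqrt(sum((x - mean)^2)/(n-1)) = 1.3410075
u_A = s / sqrt(n) = 1.3410075 / sqrt(7) = 0.50685319
u_B1 = 0.916 / sqrt(6) = 0.37395543
u_B2 = 1.375 / sqrt(2) = 0.97227182
u_B3 = 0.436 / sqrt(6) = 0.17799625
uc = sqrt(0.50685319^2 + 0.37395543^2 + 0.97227182^2 + 0.17799625^2) = 1.1720657
U = k * uc = 3 * 1.1720657
U = 3.5162

3.5162


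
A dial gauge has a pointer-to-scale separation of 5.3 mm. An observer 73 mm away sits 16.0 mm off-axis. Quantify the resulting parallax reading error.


error = h * offset / d
= 5.3 * 16.0 / 73
= 1.1616

1.1616


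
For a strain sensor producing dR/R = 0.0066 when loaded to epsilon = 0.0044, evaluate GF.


GF = (dR/R) / epsilon
= 0.0066 / 0.0044
= 1.5000

1.5000


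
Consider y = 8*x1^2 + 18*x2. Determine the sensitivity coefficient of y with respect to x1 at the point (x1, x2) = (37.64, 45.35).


y = 8*x1^2 + 18*x2
dy/dx1 = 2*8*x1
Evaluate at x1 = 37.64: c1 = 16 * 37.64
c1 = 602.2400

602.2400


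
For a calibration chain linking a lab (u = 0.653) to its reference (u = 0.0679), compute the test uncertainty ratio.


TUR = u_lab / u_ref
= 0.653 / 0.0679
= 9.6171

9.6171


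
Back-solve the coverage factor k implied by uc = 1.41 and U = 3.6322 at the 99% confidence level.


k = U / uc
k = 3.6322 / 1.41
k = 2.576

2.576


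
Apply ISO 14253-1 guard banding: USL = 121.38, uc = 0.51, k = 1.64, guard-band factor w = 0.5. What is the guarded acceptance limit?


U = k * uc = 1.64 * 0.51 = 0.8364
guard band g = w * U = 0.5 * 0.8364 = 0.4182
AL = USL - g = 121.38 - 0.4182
AL = 120.9618

120.9618


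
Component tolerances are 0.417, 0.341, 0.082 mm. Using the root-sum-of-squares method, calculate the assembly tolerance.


RSS = sqrt(0.417^2 + 0.341^2 + 0.082^2)
= sqrt(0.296894)
= 0.5449

0.5449


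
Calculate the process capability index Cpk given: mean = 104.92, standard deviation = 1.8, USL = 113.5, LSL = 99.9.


Cpu = (USL - mean) / (3*sigma) = (113.5 - 104.92) / (3*1.8) = 1.5889
Cpl = (mean - LSL) / (3*sigma) = (104.92 - 99.9) / (3*1.8) = 0.9296
Cpk = min(Cpu, Cpl) = 0.9296

0.9296


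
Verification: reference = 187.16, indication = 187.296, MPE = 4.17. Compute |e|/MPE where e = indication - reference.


e = indication - reference = 187.296 - 187.16 = 0.1360
|e| = 0.1360
ratio = |e| / MPE = 0.1360 / 4.17
ratio = 0.0326

0.0326


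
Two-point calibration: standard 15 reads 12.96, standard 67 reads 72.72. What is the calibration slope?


slope = (y2 - y1) / (x2 - x1)
= (72.72 - 12.96) / (67 - 15)
= 59.7600 / 52
= 1.1492

1.1492


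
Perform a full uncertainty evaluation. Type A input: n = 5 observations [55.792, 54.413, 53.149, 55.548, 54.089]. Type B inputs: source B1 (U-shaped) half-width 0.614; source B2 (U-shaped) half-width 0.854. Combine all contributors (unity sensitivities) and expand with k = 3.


mean = (55.792 + 54.413 + 53.149 + 55.548 + 54.089) / 5 = 54.5982
s = sqrt(sum((x - mean)^2)/(n-1)) = 1.086398
u_A = s / sqrt(n) = 1.086398 / sqrt(5) = 0.48585196
u_B1 = 0.614 / sqrt(2) = 0.43416356
u_B2 = 0.854 / sqrt(2) = 0.60386919
uc = sqrt(0.48585196^2 + 0.43416356^2 + 0.60386919^2) = 0.88837386
U = k * uc = 3 * 0.88837386
U = 2.6651

2.6651


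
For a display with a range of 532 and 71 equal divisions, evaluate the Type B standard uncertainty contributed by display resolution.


resolution = range / divisions
resolution = 532 / 71 = 7.4929577
u_res = resolution / (2*sqrt(3))
u_res = 7.4929577 / 3.4641016
u_res = 2.1630

2.1630


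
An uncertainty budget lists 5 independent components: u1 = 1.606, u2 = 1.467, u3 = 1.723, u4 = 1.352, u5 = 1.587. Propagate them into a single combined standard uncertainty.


uc = sqrt(1.606^2 + 1.467^2 + 1.723^2 + 1.352^2 + 1.587^2)
uc = sqrt(12.046527)
uc = 3.4708

3.4708


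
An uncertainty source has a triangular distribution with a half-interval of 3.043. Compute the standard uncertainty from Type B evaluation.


u_B = half_width / sqrt(6)
u_B = 3.043 / 2.4494897
u_B = 1.2423

1.2423


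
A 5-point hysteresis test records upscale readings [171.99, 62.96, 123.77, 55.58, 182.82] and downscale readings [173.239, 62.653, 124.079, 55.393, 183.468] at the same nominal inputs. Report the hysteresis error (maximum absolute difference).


|171.99 - 173.239| = 1.2490
|62.96 - 62.653| = 0.3070
|123.77 - 124.079| = 0.3090
|55.58 - 55.393| = 0.1870
|182.82 - 183.468| = 0.6480
hysteresis = max(diffs) = 1.2490

1.2490


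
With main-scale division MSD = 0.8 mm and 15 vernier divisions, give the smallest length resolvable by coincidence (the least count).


LC = MSD / n_div
= 0.8 / 15
= 0.0533

0.0533


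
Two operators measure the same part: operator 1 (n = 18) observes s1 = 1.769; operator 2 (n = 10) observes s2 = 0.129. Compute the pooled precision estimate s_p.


s_p = sqrt(((n1-1)*s1^2 + (n2-1)*s2^2) / (n1+n2-2))
numerator = (18-1)*1.769^2 + (10-1)*0.129^2 = 53.199137 + 0.149769 = 53.348906
denominator = 18 + 10 - 2 = 26
s_p^2 = 53.348906 / 26 = 2.051881
s_p = sqrt(2.051881) = 1.4324

1.4324


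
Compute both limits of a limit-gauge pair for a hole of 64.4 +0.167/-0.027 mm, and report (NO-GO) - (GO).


GO = nominal - lower_tol (smallest hole = maximum material condition)
GO = 64.4 - 0.027 = 64.373
NO-GO = nominal + upper_tol (largest hole = least material condition)
NO-GO = 64.4 + 0.167 = 64.567
spread = NO-GO - GO = 64.567 - 64.373 = 0.1940

0.1940
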